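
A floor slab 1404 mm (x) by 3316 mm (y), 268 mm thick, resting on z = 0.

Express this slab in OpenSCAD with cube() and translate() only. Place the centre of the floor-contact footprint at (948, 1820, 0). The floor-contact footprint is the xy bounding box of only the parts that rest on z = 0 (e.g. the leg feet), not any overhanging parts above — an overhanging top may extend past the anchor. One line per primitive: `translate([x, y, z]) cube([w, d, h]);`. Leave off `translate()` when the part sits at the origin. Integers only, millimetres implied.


translate([246, 162, 0]) cube([1404, 3316, 268]);


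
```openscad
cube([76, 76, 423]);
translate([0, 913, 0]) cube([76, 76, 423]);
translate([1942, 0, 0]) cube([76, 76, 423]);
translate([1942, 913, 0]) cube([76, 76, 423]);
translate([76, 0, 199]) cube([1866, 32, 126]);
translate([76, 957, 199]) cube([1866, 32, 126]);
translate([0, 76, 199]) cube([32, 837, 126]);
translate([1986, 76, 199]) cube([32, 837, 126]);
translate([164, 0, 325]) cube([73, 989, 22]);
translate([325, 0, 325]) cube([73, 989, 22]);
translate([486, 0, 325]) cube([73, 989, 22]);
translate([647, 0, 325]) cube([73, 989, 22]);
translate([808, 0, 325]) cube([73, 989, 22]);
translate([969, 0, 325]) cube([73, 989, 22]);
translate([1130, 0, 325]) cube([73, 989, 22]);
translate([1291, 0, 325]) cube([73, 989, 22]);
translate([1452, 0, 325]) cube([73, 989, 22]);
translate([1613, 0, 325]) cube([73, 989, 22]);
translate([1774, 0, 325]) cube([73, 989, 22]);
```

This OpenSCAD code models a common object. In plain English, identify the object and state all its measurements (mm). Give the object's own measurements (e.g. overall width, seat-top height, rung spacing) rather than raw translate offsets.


A bed frame 2018 mm long (x) by 989 mm wide (y). Four 76×76 mm corner posts, 423 mm tall, at the corners of the footprint. Four rails of 32 mm thickness and 126 mm height run between adjacent posts with their undersides at z = 199 mm, their outer faces flush with the outside of the frame (the two x-running rails run between the posts' inner faces; the two y-running rails run between the posts' inner faces). 11 slats, each 73 mm wide (x) and 22 mm thick, lie across the top of the two x-running rails, running the full 989 mm width of the frame in y; along x they sit between the end posts with a 88 mm gap after the −x posts and between neighbouring slats, leaving 95 mm before the +x posts.


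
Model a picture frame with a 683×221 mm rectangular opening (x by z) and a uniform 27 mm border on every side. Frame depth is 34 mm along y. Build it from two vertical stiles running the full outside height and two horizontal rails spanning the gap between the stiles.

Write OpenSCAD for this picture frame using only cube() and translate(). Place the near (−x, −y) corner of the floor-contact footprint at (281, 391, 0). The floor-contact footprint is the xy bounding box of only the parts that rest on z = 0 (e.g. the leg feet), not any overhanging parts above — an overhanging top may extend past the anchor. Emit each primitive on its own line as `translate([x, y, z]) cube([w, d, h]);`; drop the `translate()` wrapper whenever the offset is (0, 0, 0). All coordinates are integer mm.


translate([281, 391, 0]) cube([27, 34, 275]);
translate([991, 391, 0]) cube([27, 34, 275]);
translate([308, 391, 0]) cube([683, 34, 27]);
translate([308, 391, 248]) cube([683, 34, 27]);


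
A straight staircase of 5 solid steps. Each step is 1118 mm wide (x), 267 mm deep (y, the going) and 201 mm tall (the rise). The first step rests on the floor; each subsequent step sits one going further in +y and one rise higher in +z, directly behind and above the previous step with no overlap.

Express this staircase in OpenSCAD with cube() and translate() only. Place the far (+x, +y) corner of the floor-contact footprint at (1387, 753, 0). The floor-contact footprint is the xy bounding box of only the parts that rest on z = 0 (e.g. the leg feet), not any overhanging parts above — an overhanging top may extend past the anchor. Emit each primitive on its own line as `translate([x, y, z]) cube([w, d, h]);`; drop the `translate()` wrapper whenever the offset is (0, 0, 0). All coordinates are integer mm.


translate([269, 486, 0]) cube([1118, 267, 201]);
translate([269, 753, 201]) cube([1118, 267, 201]);
translate([269, 1020, 402]) cube([1118, 267, 201]);
translate([269, 1287, 603]) cube([1118, 267, 201]);
translate([269, 1554, 804]) cube([1118, 267, 201]);


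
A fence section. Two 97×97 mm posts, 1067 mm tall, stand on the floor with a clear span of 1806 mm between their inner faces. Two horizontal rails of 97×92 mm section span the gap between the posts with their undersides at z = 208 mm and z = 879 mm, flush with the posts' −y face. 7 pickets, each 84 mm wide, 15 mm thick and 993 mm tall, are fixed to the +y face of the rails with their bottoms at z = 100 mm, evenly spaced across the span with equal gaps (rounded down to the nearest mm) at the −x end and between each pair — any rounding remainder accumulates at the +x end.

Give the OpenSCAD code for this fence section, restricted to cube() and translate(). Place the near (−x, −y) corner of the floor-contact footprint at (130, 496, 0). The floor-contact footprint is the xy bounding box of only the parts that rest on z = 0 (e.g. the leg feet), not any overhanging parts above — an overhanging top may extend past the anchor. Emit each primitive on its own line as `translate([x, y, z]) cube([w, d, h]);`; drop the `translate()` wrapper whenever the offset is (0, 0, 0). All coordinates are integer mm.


translate([130, 496, 0]) cube([97, 97, 1067]);
translate([2033, 496, 0]) cube([97, 97, 1067]);
translate([227, 496, 208]) cube([1806, 97, 92]);
translate([227, 496, 879]) cube([1806, 97, 92]);
translate([379, 593, 100]) cube([84, 15, 993]);
translate([615, 593, 100]) cube([84, 15, 993]);
translate([851, 593, 100]) cube([84, 15, 993]);
translate([1087, 593, 100]) cube([84, 15, 993]);
translate([1323, 593, 100]) cube([84, 15, 993]);
translate([1559, 593, 100]) cube([84, 15, 993]);
translate([1795, 593, 100]) cube([84, 15, 993]);


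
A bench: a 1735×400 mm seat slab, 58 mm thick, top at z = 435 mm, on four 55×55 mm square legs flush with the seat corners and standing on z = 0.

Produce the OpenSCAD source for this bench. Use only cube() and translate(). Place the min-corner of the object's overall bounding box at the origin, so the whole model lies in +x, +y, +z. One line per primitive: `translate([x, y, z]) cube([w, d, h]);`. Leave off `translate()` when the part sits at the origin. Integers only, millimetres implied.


translate([0, 0, 377]) cube([1735, 400, 58]);
cube([55, 55, 377]);
translate([0, 345, 0]) cube([55, 55, 377]);
translate([1680, 0, 0]) cube([55, 55, 377]);
translate([1680, 345, 0]) cube([55, 55, 377]);


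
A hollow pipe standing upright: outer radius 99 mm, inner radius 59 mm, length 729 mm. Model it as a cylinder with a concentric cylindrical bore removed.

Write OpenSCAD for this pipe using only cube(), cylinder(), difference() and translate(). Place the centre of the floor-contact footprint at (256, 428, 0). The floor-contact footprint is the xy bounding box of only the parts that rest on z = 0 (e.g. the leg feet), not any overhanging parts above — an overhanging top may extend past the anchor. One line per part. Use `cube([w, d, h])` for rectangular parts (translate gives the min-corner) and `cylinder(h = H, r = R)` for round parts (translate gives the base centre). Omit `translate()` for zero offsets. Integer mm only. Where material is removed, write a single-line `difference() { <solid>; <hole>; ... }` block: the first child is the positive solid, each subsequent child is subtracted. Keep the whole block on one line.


difference() { translate([256, 428, 0]) cylinder(h = 729, r = 99); translate([256, 428, 0]) cylinder(h = 729, r = 59); }


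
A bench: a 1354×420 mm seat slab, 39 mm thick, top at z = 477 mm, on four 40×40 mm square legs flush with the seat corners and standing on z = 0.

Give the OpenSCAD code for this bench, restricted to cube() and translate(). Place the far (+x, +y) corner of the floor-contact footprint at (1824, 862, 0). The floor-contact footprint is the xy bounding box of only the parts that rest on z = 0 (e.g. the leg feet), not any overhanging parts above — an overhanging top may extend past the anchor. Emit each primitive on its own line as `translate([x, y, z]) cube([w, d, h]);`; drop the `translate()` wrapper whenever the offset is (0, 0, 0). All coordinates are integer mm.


translate([470, 442, 438]) cube([1354, 420, 39]);
translate([470, 442, 0]) cube([40, 40, 438]);
translate([470, 822, 0]) cube([40, 40, 438]);
translate([1784, 442, 0]) cube([40, 40, 438]);
translate([1784, 822, 0]) cube([40, 40, 438]);


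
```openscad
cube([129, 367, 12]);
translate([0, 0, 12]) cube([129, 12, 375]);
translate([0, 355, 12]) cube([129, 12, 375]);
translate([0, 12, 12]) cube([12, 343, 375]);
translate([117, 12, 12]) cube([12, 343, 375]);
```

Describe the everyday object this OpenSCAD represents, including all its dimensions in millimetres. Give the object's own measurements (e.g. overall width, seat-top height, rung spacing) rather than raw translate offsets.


An open-topped rectangular box: outside dimensions 129×367×387 mm, with a uniform wall and base thickness of 12 mm. The base is a full 129×367 slab on the floor; four walls sit on top of the base. The front and back walls (the −y and +y sides) span the full width; the two side walls fit between them.


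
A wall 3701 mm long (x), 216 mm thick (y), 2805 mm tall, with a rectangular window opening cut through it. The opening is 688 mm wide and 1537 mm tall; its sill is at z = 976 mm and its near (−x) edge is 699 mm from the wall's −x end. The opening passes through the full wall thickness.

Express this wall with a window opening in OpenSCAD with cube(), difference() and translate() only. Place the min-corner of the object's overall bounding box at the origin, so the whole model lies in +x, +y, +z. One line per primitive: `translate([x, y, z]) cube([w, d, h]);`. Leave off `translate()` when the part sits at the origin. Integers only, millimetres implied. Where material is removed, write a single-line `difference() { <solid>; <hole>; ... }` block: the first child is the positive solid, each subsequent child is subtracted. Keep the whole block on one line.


difference() { cube([3701, 216, 2805]); translate([699, 0, 976]) cube([688, 216, 1537]); }


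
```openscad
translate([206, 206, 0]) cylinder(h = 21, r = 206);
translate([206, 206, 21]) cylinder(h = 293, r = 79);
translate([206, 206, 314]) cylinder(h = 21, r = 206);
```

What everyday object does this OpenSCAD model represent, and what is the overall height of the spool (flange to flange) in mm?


A spool. The overall height is 335 mm.

Three coaxial cylinders, large–small–large — a spool. Two 21 mm flanges and a 293 mm core give 21 + 293 + 21 = 335 mm.


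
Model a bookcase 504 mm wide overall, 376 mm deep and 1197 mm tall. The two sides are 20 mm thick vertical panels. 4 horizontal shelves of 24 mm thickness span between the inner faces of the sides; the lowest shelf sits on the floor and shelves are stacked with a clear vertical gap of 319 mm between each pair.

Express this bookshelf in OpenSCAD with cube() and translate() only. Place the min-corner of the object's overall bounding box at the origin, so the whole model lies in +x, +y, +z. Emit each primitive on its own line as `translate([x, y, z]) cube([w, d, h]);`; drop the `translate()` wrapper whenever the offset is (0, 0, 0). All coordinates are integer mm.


cube([20, 376, 1197]);
translate([484, 0, 0]) cube([20, 376, 1197]);
translate([20, 0, 0]) cube([464, 376, 24]);
translate([20, 0, 343]) cube([464, 376, 24]);
translate([20, 0, 686]) cube([464, 376, 24]);
translate([20, 0, 1029]) cube([464, 376, 24]);


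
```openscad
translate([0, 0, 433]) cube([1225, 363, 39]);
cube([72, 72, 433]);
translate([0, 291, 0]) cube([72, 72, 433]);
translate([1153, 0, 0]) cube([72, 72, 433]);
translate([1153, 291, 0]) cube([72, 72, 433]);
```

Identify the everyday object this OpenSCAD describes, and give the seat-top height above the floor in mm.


A bench. The seat-top height is 472 mm.

A long slab on four corner posts — a bench. The slab sits at z = 433 with thickness 39, so the top is 433 + 39 = 472 mm.


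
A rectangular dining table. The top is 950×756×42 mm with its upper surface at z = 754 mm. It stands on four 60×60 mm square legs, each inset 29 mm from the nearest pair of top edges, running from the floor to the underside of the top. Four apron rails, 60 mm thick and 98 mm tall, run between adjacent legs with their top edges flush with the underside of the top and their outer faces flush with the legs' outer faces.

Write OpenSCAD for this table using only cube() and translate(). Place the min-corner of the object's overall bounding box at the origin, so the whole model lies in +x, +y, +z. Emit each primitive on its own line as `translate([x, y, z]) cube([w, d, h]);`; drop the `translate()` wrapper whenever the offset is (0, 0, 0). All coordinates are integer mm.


translate([0, 0, 712]) cube([950, 756, 42]);
translate([29, 29, 0]) cube([60, 60, 712]);
translate([861, 29, 0]) cube([60, 60, 712]);
translate([29, 667, 0]) cube([60, 60, 712]);
translate([861, 667, 0]) cube([60, 60, 712]);
translate([89, 29, 614]) cube([772, 60, 98]);
translate([89, 667, 614]) cube([772, 60, 98]);
translate([29, 89, 614]) cube([60, 578, 98]);
translate([861, 89, 614]) cube([60, 578, 98]);


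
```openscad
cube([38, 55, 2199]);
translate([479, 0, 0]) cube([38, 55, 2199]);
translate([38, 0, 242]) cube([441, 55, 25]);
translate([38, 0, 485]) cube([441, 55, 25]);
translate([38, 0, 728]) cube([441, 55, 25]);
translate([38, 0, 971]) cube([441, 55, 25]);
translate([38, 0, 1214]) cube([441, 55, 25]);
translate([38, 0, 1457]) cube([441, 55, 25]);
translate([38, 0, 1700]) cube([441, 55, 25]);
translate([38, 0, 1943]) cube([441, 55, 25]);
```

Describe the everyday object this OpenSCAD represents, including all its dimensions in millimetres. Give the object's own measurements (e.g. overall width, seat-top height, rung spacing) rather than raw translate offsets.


A straight ladder. Two 38×55 mm vertical rails, 2199 mm tall, stand 517 mm apart (outside-to-outside) with their front faces coplanar on the −y side. 8 rungs, each 55 mm deep and 25 mm tall, span between the inner faces of the rails, front faces flush with the rails. The lowest rung's underside is at z = 242 mm and rungs are spaced 243 mm apart (underside to underside).


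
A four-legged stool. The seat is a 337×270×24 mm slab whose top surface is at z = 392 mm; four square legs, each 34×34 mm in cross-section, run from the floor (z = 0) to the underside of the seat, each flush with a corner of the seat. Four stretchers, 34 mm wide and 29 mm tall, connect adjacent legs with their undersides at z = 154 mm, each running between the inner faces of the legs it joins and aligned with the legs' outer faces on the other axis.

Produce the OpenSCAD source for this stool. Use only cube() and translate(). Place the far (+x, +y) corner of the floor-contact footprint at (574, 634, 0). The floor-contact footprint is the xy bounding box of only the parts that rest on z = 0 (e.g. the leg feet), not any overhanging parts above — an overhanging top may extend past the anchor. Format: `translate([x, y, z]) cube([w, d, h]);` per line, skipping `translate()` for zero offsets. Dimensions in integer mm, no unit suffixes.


translate([237, 364, 368]) cube([337, 270, 24]);
translate([237, 364, 0]) cube([34, 34, 368]);
translate([540, 364, 0]) cube([34, 34, 368]);
translate([237, 600, 0]) cube([34, 34, 368]);
translate([540, 600, 0]) cube([34, 34, 368]);
translate([271, 364, 154]) cube([269, 34, 29]);
translate([271, 600, 154]) cube([269, 34, 29]);
translate([237, 398, 154]) cube([34, 202, 29]);
translate([540, 398, 154]) cube([34, 202, 29]);


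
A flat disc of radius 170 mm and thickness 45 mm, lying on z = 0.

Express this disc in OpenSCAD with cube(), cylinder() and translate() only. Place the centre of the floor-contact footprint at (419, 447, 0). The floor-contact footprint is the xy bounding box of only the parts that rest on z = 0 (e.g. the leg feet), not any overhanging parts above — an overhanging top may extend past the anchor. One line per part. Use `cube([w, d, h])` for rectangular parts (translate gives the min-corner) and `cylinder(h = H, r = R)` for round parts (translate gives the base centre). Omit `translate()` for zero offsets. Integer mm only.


translate([419, 447, 0]) cylinder(h = 45, r = 170);


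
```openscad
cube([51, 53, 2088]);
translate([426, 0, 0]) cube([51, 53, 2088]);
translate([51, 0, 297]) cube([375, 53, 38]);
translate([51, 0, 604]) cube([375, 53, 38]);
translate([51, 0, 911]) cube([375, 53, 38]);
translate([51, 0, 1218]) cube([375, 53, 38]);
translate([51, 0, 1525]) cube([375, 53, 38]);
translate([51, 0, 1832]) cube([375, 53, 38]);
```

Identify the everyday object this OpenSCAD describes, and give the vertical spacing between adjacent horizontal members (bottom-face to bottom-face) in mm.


A ladder. The rung spacing is 307 mm.

Two tall 51×53 posts with 6 short bars between them — a ladder. Adjacent rungs sit at z = 297 and z = 604, so the spacing is 604 − 297 = 307 mm.


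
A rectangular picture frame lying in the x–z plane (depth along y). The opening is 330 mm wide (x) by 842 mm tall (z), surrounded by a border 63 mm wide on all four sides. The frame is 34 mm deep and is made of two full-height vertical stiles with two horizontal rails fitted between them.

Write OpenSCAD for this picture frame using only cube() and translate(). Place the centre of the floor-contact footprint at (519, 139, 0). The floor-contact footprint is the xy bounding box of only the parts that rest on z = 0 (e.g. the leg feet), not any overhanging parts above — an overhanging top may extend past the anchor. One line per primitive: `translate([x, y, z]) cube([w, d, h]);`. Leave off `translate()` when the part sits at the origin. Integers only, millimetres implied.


translate([291, 122, 0]) cube([63, 34, 968]);
translate([684, 122, 0]) cube([63, 34, 968]);
translate([354, 122, 0]) cube([330, 34, 63]);
translate([354, 122, 905]) cube([330, 34, 63]);


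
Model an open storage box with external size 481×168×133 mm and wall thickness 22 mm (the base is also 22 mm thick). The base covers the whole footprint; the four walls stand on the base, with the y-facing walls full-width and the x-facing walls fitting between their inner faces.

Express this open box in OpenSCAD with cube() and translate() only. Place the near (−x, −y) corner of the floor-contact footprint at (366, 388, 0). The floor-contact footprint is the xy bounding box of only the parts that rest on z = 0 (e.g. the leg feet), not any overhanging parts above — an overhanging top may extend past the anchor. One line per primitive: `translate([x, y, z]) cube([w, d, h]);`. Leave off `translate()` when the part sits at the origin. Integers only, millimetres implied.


translate([366, 388, 0]) cube([481, 168, 22]);
translate([366, 388, 22]) cube([481, 22, 111]);
translate([366, 534, 22]) cube([481, 22, 111]);
translate([366, 410, 22]) cube([22, 124, 111]);
translate([825, 410, 22]) cube([22, 124, 111]);


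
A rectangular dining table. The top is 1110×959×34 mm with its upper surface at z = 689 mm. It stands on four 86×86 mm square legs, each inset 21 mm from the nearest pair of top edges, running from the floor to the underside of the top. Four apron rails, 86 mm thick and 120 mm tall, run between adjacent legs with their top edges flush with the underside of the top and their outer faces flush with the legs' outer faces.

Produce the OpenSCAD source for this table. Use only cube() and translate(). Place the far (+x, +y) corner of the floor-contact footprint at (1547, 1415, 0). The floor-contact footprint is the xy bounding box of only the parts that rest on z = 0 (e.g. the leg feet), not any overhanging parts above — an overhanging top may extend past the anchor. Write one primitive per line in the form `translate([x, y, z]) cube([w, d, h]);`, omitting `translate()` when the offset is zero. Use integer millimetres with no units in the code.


translate([458, 477, 655]) cube([1110, 959, 34]);
translate([479, 498, 0]) cube([86, 86, 655]);
translate([1461, 498, 0]) cube([86, 86, 655]);
translate([479, 1329, 0]) cube([86, 86, 655]);
translate([1461, 1329, 0]) cube([86, 86, 655]);
translate([565, 498, 535]) cube([896, 86, 120]);
translate([565, 1329, 535]) cube([896, 86, 120]);
translate([479, 584, 535]) cube([86, 745, 120]);
translate([1461, 584, 535]) cube([86, 745, 120]);


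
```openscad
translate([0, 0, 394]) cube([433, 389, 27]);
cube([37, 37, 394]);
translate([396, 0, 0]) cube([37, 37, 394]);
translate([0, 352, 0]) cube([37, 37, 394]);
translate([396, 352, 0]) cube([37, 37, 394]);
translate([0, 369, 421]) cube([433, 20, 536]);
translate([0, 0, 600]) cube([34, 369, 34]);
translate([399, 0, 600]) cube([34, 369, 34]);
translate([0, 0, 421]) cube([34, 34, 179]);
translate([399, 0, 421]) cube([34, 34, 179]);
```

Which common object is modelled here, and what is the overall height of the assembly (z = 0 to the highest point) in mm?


A chair. The overall height is 957 mm.

A slab on four corner posts with a tall panel at the back — a chair. The seat slab sits at z = 394 with thickness 27, and the 536 mm backrest starts at the seat top, so the overall height is 394 + 27 + 536 = 957 mm.


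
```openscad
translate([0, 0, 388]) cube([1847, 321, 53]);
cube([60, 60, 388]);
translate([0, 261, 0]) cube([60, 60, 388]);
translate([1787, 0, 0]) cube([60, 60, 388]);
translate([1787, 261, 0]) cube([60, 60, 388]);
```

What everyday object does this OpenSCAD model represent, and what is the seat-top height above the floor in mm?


A bench. The seat-top height is 441 mm.

A long slab on four corner posts — a bench. The slab sits at z = 388 with thickness 53, so the top is 388 + 53 = 441 mm.


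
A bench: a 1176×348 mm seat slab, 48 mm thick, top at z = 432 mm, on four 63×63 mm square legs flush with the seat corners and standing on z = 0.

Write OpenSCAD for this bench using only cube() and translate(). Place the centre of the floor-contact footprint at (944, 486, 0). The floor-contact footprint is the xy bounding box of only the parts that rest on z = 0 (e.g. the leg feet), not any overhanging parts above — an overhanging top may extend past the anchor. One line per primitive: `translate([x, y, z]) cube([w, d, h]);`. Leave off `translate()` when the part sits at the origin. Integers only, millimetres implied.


// leg_h = 432 − 48 = 384
translate([356, 312, 384]) cube([1176, 348, 48]);
translate([356, 312, 0]) cube([63, 63, 384]);
translate([356, 597, 0]) cube([63, 63, 384]);
translate([1469, 312, 0]) cube([63, 63, 384]);
translate([1469, 597, 0]) cube([63, 63, 384]);


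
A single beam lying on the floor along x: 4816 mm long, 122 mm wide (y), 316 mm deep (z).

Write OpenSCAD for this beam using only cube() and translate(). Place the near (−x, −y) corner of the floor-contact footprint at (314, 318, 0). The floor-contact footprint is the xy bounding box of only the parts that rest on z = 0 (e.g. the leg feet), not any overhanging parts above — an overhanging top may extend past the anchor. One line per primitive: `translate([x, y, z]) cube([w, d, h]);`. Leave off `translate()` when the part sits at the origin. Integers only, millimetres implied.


translate([314, 318, 0]) cube([4816, 122, 316]);


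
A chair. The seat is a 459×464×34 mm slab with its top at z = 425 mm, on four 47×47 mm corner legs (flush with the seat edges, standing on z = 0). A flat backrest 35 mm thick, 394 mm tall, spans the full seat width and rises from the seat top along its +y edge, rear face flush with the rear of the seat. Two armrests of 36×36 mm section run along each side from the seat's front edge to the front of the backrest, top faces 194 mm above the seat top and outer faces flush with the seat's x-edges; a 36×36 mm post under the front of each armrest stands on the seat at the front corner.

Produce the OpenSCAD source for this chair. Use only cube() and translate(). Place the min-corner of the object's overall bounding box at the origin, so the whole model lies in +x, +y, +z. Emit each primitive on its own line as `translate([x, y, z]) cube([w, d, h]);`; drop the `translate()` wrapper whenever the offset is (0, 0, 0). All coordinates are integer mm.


translate([0, 0, 391]) cube([459, 464, 34]);
cube([47, 47, 391]);
translate([412, 0, 0]) cube([47, 47, 391]);
translate([0, 417, 0]) cube([47, 47, 391]);
translate([412, 417, 0]) cube([47, 47, 391]);
translate([0, 429, 425]) cube([459, 35, 394]);
translate([0, 0, 583]) cube([36, 429, 36]);
translate([423, 0, 583]) cube([36, 429, 36]);
translate([0, 0, 425]) cube([36, 36, 158]);
translate([423, 0, 425]) cube([36, 36, 158]);


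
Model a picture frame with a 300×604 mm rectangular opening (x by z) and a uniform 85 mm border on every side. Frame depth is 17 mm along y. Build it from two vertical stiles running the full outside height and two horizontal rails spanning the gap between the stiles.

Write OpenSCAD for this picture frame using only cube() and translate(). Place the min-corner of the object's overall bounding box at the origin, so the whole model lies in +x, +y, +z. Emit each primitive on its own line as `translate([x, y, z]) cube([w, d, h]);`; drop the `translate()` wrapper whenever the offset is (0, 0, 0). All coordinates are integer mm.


cube([85, 17, 774]);
translate([385, 0, 0]) cube([85, 17, 774]);
translate([85, 0, 0]) cube([300, 17, 85]);
translate([85, 0, 689]) cube([300, 17, 85]);


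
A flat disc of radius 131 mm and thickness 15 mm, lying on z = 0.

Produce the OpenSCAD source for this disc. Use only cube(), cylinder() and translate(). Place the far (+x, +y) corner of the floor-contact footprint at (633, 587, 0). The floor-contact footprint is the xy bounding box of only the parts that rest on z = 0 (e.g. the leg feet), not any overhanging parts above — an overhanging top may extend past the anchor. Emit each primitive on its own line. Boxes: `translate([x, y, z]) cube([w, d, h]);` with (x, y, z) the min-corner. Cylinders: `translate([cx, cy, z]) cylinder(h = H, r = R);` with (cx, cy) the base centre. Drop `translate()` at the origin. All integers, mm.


translate([502, 456, 0]) cylinder(h = 15, r = 131);


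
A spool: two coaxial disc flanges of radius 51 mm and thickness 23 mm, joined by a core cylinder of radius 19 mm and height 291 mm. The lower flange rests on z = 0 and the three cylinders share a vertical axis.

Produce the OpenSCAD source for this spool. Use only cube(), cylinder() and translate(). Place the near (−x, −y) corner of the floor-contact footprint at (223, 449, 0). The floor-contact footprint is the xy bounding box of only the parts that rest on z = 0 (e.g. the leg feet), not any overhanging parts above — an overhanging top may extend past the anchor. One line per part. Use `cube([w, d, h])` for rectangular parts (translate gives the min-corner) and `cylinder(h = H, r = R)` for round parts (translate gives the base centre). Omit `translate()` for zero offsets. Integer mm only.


translate([274, 500, 0]) cylinder(h = 23, r = 51);
translate([274, 500, 23]) cylinder(h = 291, r = 19);
translate([274, 500, 314]) cylinder(h = 23, r = 51);


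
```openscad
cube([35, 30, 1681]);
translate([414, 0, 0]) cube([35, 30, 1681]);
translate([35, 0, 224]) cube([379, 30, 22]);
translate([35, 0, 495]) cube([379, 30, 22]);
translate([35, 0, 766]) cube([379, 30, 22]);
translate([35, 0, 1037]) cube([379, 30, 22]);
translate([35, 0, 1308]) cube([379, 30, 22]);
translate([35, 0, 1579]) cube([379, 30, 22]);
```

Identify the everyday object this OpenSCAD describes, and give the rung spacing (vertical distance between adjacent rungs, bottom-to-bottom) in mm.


A ladder. The rung spacing is 271 mm.

Two tall 35×30 posts with 6 short bars between them — a ladder. Adjacent rungs sit at z = 224 and z = 495, so the spacing is 495 − 224 = 271 mm.


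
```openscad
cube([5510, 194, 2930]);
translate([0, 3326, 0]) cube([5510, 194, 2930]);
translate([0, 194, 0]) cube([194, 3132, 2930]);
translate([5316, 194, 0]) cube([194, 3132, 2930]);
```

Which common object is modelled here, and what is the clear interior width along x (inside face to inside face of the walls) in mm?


A house (or room) frame. The interior width is 5122 mm.

Four 2930 mm walls enclosing a rectangle with no floor or roof — a room or house frame. Outside width is 5510 mm and wall thickness is 194 mm, so the interior width is 5510 − 2 × 194 = 5122 mm.


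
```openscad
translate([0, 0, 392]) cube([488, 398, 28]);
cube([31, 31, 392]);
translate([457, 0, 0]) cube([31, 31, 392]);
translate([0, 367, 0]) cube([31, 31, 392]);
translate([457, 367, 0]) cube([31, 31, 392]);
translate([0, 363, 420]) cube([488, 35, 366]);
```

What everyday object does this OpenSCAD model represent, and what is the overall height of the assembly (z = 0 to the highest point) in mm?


A chair. The overall height is 786 mm.

A slab on four corner posts with a tall panel at the back — a chair. The seat slab sits at z = 392 with thickness 28, and the 366 mm backrest starts at the seat top, so the overall height is 392 + 28 + 366 = 786 mm.


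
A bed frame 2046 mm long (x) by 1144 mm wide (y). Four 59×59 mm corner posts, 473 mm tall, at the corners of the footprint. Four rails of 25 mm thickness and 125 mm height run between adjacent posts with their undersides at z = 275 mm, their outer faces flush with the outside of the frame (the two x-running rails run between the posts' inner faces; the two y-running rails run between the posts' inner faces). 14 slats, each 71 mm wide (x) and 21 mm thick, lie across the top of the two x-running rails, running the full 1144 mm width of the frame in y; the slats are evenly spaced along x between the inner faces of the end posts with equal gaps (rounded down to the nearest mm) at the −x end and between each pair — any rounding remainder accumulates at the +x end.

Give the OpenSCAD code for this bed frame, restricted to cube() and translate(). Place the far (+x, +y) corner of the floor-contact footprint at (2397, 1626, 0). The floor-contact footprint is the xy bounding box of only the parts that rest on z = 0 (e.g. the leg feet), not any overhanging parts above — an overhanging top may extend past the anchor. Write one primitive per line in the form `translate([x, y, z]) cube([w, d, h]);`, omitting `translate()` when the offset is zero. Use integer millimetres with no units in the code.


translate([351, 482, 0]) cube([59, 59, 473]);
translate([351, 1567, 0]) cube([59, 59, 473]);
translate([2338, 482, 0]) cube([59, 59, 473]);
translate([2338, 1567, 0]) cube([59, 59, 473]);
translate([410, 482, 275]) cube([1928, 25, 125]);
translate([410, 1601, 275]) cube([1928, 25, 125]);
translate([351, 541, 275]) cube([25, 1026, 125]);
translate([2372, 541, 275]) cube([25, 1026, 125]);
translate([472, 482, 400]) cube([71, 1144, 21]);
translate([605, 482, 400]) cube([71, 1144, 21]);
translate([738, 482, 400]) cube([71, 1144, 21]);
translate([871, 482, 400]) cube([71, 1144, 21]);
translate([1004, 482, 400]) cube([71, 1144, 21]);
translate([1137, 482, 400]) cube([71, 1144, 21]);
translate([1270, 482, 400]) cube([71, 1144, 21]);
translate([1403, 482, 400]) cube([71, 1144, 21]);
translate([1536, 482, 400]) cube([71, 1144, 21]);
translate([1669, 482, 400]) cube([71, 1144, 21]);
translate([1802, 482, 400]) cube([71, 1144, 21]);
translate([1935, 482, 400]) cube([71, 1144, 21]);
translate([2068, 482, 400]) cube([71, 1144, 21]);
translate([2201, 482, 400]) cube([71, 1144, 21]);


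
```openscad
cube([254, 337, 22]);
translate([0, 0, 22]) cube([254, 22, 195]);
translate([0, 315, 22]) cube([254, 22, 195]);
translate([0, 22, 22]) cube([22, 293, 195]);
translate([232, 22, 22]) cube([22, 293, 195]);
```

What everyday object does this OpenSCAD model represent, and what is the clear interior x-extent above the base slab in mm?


An open box. The internal width is 210 mm.

A 254×337 base slab with four walls standing on it — an open box. The base is 254 mm wide and the walls are 22 mm thick, so the internal width is 254 − 2 × 22 = 210 mm.


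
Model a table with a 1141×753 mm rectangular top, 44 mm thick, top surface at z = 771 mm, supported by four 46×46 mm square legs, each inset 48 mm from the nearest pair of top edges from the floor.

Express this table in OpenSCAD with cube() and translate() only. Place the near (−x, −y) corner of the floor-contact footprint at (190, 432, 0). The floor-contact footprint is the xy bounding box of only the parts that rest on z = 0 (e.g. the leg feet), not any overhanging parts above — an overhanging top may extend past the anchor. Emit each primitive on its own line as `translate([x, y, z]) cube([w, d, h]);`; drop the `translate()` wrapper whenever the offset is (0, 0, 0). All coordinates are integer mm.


translate([142, 384, 727]) cube([1141, 753, 44]);
translate([190, 432, 0]) cube([46, 46, 727]);
translate([1189, 432, 0]) cube([46, 46, 727]);
translate([190, 1043, 0]) cube([46, 46, 727]);
translate([1189, 1043, 0]) cube([46, 46, 727]);


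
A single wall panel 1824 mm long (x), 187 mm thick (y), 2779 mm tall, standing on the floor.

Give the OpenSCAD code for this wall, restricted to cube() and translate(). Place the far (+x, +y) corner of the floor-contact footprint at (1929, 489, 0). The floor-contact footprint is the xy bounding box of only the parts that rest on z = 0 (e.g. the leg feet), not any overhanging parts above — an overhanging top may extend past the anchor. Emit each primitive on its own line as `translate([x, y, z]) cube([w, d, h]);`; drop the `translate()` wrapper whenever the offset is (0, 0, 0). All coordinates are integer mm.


translate([105, 302, 0]) cube([1824, 187, 2779]);


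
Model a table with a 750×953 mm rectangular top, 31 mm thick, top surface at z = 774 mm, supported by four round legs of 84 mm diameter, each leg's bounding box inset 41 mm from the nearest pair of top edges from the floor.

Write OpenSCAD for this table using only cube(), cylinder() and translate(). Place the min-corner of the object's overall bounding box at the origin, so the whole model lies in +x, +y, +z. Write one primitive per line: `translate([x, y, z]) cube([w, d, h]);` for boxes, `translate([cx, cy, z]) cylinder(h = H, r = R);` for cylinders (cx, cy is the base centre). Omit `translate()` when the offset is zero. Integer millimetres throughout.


translate([0, 0, 743]) cube([750, 953, 31]);
translate([83, 83, 0]) cylinder(h = 743, r = 42);
translate([667, 83, 0]) cylinder(h = 743, r = 42);
translate([83, 870, 0]) cylinder(h = 743, r = 42);
translate([667, 870, 0]) cylinder(h = 743, r = 42);


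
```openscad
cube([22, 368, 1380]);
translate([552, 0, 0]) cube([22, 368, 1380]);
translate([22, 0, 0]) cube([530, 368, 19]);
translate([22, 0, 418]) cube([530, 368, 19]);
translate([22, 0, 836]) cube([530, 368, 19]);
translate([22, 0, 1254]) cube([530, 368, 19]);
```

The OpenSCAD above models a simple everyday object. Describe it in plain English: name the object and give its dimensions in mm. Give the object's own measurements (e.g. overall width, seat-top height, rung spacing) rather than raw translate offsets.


An open bookshelf. Two side panels, each 22 mm thick, 368 mm deep and 1380 mm tall, stand 574 mm apart (outside-to-outside). Between them sit 4 shelves, each 19 mm thick and 368 mm deep, spanning the full gap between the sides. The bottom shelf rests on the floor (its underside at z = 0) and the clear gap between one shelf's top and the next shelf's underside is 399 mm.


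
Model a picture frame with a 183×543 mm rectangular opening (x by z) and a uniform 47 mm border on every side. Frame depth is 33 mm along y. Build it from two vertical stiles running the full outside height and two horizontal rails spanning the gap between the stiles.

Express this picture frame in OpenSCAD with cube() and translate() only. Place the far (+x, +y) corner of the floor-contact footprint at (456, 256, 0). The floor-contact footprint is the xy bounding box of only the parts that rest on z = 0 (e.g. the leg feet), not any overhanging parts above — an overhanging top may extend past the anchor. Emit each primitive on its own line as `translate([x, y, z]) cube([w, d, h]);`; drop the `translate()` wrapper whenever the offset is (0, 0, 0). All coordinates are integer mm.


translate([179, 223, 0]) cube([47, 33, 637]);
translate([409, 223, 0]) cube([47, 33, 637]);
translate([226, 223, 0]) cube([183, 33, 47]);
translate([226, 223, 590]) cube([183, 33, 47]);


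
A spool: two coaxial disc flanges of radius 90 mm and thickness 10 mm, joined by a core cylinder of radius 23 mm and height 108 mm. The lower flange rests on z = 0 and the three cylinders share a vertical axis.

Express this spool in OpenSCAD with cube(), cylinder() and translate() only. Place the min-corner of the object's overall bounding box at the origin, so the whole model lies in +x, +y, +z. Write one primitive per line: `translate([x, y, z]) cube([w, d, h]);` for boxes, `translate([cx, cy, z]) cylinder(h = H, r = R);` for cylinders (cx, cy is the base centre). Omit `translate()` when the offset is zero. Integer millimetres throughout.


translate([90, 90, 0]) cylinder(h = 10, r = 90);
translate([90, 90, 10]) cylinder(h = 108, r = 23);
translate([90, 90, 118]) cylinder(h = 10, r = 90);


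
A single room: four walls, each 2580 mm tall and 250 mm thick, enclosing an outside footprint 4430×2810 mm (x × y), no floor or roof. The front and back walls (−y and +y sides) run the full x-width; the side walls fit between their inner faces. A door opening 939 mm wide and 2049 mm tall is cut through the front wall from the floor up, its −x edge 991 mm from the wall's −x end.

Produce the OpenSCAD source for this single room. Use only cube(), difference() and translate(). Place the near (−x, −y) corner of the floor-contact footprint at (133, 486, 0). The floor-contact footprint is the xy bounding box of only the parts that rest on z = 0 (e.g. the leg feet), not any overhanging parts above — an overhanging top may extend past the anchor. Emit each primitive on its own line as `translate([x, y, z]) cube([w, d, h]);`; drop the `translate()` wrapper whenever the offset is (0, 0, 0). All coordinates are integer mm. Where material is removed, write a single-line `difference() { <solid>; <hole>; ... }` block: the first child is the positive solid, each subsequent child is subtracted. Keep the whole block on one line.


difference() { translate([133, 486, 0]) cube([4430, 250, 2580]); translate([1124, 486, 0]) cube([939, 250, 2049]); }
translate([133, 3046, 0]) cube([4430, 250, 2580]);
translate([133, 736, 0]) cube([250, 2310, 2580]);
translate([4313, 736, 0]) cube([250, 2310, 2580]);


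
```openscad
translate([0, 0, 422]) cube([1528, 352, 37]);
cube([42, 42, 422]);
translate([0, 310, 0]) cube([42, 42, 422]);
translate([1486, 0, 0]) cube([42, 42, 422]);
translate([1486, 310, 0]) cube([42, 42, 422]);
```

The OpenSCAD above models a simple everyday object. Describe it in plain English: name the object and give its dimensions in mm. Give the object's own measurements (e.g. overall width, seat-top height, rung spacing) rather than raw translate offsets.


A bench: a 1528×352 mm seat slab, 37 mm thick, top at z = 459 mm, on four 42×42 mm square legs flush with the seat corners and standing on z = 0.


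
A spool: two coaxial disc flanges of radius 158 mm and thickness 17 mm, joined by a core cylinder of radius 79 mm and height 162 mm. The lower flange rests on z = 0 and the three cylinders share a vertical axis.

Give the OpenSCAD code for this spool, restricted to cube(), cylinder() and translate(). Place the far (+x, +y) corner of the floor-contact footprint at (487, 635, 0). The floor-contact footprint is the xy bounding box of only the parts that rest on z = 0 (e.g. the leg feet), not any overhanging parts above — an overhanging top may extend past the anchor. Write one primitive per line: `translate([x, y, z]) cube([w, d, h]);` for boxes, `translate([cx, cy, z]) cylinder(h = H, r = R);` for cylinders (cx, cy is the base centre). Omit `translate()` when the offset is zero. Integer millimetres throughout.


translate([329, 477, 0]) cylinder(h = 17, r = 158);
translate([329, 477, 17]) cylinder(h = 162, r = 79);
translate([329, 477, 179]) cylinder(h = 17, r = 158);
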